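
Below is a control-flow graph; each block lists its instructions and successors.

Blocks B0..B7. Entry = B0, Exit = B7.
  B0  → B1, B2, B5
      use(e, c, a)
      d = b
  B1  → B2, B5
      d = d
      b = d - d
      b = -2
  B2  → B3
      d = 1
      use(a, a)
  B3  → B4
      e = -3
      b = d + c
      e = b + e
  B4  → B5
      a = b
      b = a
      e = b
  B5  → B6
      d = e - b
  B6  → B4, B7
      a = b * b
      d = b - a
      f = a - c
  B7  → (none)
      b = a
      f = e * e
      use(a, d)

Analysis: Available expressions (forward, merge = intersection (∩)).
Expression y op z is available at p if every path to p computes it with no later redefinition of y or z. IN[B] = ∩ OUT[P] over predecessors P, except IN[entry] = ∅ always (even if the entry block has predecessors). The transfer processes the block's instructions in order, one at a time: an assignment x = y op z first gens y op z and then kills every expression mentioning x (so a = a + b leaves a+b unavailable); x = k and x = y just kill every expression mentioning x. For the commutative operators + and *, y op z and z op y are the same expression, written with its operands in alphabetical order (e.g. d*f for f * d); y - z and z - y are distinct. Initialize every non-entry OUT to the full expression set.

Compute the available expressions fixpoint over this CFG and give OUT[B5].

Fixpoint table:
  B0: | IN={} | OUT={}
  B1: | IN={} | OUT={d-d}
  B2: | IN={} | OUT={}
  B3: | IN={} | OUT={c+d}
  B4: | IN={} | OUT={}
  B5: | IN={} | OUT={e-b}
  B6: | IN={e-b} | OUT={a-c, b*b, b-a, e-b}
  B7: | IN={a-c, b*b, b-a, e-b} | OUT={a-c, e*e}

Merge at B5: IN[B5] = OUT[B0] ∩ OUT[B1] ∩ OUT[B4] = {}
Applying B5's transfer function to that IN value gives OUT[B5] (row B5 above).

Answer: {e-b}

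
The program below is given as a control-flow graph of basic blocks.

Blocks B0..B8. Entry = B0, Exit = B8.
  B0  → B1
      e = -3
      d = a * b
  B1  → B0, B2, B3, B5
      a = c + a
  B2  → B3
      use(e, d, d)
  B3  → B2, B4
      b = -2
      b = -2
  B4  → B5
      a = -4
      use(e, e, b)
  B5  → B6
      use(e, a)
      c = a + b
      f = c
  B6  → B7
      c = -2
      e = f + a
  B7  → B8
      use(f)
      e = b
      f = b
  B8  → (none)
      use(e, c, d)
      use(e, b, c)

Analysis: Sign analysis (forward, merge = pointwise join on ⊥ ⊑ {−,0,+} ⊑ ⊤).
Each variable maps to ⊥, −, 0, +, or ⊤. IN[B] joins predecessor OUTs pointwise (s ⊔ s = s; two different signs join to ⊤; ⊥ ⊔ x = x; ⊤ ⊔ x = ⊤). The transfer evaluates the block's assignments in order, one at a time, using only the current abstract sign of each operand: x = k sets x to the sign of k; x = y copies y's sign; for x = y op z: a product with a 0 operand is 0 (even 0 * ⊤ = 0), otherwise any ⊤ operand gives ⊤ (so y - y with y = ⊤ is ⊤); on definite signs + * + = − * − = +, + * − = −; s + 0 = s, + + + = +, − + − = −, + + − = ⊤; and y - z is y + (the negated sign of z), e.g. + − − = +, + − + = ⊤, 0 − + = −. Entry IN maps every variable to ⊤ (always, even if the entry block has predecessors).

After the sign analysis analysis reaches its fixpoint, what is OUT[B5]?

Per-block solution:
  B0:   IN=(all ⊤)   OUT={e:-; rest ⊤}
  B1:   IN={e:-; rest ⊤}   OUT={e:-; rest ⊤}
  B2:   IN={e:-; rest ⊤}   OUT={e:-; rest ⊤}
  B3:   IN={e:-; rest ⊤}   OUT={b:-, e:-; rest ⊤}
  B4:   IN={b:-, e:-; rest ⊤}   OUT={a:-, b:-, e:-; rest ⊤}
  B5:   IN={e:-; rest ⊤}   OUT={e:-; rest ⊤}
  B6:   IN={e:-; rest ⊤}   OUT={c:-; rest ⊤}
  B7:   IN={c:-; rest ⊤}   OUT={c:-; rest ⊤}
  B8:   IN={c:-; rest ⊤}   OUT={c:-; rest ⊤}

Merge at B5: IN[B5] = OUT[B1] ⊔ OUT[B4] = {a: ⊤, b: ⊤, c: ⊤, d: ⊤, e: -, f: ⊤}
Applying B5's transfer function to that IN value gives OUT[B5] (row B5 above).

Answer: {a: ⊤, b: ⊤, c: ⊤, d: ⊤, e: -, f: ⊤}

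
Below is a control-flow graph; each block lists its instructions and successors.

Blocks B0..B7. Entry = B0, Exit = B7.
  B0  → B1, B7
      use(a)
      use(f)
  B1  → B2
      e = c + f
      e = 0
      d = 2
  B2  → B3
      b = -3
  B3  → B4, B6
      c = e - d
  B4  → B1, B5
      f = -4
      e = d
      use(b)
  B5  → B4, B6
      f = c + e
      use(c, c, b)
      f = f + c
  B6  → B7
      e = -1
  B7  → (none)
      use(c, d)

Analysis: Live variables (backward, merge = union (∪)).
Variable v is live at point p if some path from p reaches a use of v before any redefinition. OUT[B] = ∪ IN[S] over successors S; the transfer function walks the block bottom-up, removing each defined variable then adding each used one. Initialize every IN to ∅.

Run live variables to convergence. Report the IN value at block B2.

Answer: {d, e}

Trace:
Fixpoint table:
  B0: | IN={a, c, d, f} | OUT={c, d, f}
  B1: | IN={c, f} | OUT={d, e}
  B2: | IN={d, e} | OUT={b, d, e}
  B3: | IN={b, d, e} | OUT={b, c, d}
  B4: | IN={b, c, d} | OUT={b, c, d, e, f}
  B5: | IN={b, c, d, e} | OUT={b, c, d}
  B6: | IN={c, d} | OUT={c, d}
  B7: | IN={c, d} | OUT={}

Merge at B2: OUT[B2] = IN[B3] = {b, d, e}
Applying B2's transfer function to that OUT value gives IN[B2] (row B2 above).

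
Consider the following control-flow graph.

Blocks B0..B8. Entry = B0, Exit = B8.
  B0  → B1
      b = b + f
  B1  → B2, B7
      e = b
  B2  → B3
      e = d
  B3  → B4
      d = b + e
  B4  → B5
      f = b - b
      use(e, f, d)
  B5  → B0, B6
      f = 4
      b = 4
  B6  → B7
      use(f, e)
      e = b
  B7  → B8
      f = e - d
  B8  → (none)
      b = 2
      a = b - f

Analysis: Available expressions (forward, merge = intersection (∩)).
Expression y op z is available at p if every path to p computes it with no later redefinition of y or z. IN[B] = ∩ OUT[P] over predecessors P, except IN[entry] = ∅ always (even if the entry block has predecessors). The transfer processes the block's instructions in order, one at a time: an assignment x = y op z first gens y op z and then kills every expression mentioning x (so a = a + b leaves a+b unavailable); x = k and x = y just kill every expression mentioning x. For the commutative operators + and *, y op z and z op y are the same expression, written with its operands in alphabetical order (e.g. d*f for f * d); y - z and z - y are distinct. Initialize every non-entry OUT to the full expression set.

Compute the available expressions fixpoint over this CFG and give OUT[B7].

Answer: {e-d}

Derivation:
Converged values:
  B0: | IN={} | OUT={}
  B1: | IN={} | OUT={}
  B2: | IN={} | OUT={}
  B3: | IN={} | OUT={b+e}
  B4: | IN={b+e} | OUT={b+e, b-b}
  B5: | IN={b+e, b-b} | OUT={}
  B6: | IN={} | OUT={}
  B7: | IN={} | OUT={e-d}
  B8: | IN={e-d} | OUT={b-f, e-d}

Merge at B7: IN[B7] = OUT[B1] ∩ OUT[B6] = {}
Applying B7's transfer function to that IN value gives OUT[B7] (row B7 above).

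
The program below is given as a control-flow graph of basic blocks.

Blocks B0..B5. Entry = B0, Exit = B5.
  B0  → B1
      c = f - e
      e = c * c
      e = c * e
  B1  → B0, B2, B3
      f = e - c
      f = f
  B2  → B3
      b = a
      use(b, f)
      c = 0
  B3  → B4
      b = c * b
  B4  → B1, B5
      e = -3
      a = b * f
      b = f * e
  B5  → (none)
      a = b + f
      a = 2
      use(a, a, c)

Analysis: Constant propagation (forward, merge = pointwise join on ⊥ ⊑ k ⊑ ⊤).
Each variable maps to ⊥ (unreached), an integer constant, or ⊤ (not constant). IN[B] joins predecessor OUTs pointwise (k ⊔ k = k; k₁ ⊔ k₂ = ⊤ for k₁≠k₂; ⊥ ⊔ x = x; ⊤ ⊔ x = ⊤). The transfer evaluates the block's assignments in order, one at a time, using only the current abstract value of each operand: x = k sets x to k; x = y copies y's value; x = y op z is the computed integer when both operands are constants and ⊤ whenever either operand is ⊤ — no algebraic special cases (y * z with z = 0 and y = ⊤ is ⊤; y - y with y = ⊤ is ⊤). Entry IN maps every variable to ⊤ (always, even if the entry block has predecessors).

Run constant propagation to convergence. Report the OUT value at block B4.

Answer: {a: ⊤, b: ⊤, c: ⊤, d: ⊤, e: -3, f: ⊤}

Derivation:
Fixpoint table:
  B0:   IN=(all ⊤)   OUT=(all ⊤)
  B1:   IN=(all ⊤)   OUT=(all ⊤)
  B2:   IN=(all ⊤)   OUT={c:0; rest ⊤}
  B3:   IN=(all ⊤)   OUT=(all ⊤)
  B4:   IN=(all ⊤)   OUT={e:-3; rest ⊤}
  B5:   IN={e:-3; rest ⊤}   OUT={a:2, e:-3; rest ⊤}

Merge at B4: IN[B4] = OUT[B3] = {a: ⊤, b: ⊤, c: ⊤, d: ⊤, e: ⊤, f: ⊤}
Applying B4's transfer function to that IN value gives OUT[B4] (row B4 above).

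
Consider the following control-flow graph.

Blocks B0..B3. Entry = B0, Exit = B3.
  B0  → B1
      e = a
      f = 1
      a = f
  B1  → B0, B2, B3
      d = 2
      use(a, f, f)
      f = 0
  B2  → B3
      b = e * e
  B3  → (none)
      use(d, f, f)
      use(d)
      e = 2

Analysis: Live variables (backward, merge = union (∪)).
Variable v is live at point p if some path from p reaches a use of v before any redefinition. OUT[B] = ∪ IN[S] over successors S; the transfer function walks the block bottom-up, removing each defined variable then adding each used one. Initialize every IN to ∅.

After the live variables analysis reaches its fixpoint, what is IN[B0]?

Per-block solution:
  B0:  IN={a}  OUT={a, e, f}
  B1:  IN={a, e, f}  OUT={a, d, e, f}
  B2:  IN={d, e, f}  OUT={d, f}
  B3:  IN={d, f}  OUT={}

Merge at B0: OUT[B0] = IN[B1] = {a, e, f}
Applying B0's transfer function to that OUT value gives IN[B0] (row B0 above).

Answer: {a}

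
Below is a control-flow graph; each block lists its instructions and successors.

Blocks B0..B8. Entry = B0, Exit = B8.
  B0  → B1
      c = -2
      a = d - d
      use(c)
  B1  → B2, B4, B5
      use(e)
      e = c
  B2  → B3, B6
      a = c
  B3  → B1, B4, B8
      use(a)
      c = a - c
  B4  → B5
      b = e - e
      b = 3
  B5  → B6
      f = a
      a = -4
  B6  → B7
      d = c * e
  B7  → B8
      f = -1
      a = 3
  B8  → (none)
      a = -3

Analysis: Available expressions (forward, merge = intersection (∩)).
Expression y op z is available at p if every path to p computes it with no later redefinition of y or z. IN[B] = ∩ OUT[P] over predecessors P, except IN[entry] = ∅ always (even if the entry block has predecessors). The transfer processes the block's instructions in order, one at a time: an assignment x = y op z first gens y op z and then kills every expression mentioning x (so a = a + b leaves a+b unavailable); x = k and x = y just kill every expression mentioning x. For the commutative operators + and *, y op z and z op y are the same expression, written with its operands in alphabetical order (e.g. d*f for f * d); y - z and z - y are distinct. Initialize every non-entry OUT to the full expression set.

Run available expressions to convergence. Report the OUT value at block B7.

Answer: {c*e}

Derivation:
Fixpoint table:
  B0: | IN={} | OUT={d-d}
  B1: | IN={d-d} | OUT={d-d}
  B2: | IN={d-d} | OUT={d-d}
  B3: | IN={d-d} | OUT={d-d}
  B4: | IN={d-d} | OUT={d-d, e-e}
  B5: | IN={d-d} | OUT={d-d}
  B6: | IN={d-d} | OUT={c*e}
  B7: | IN={c*e} | OUT={c*e}
  B8: | IN={} | OUT={}

Merge at B7: IN[B7] = OUT[B6] = {c*e}
Applying B7's transfer function to that IN value gives OUT[B7] (row B7 above).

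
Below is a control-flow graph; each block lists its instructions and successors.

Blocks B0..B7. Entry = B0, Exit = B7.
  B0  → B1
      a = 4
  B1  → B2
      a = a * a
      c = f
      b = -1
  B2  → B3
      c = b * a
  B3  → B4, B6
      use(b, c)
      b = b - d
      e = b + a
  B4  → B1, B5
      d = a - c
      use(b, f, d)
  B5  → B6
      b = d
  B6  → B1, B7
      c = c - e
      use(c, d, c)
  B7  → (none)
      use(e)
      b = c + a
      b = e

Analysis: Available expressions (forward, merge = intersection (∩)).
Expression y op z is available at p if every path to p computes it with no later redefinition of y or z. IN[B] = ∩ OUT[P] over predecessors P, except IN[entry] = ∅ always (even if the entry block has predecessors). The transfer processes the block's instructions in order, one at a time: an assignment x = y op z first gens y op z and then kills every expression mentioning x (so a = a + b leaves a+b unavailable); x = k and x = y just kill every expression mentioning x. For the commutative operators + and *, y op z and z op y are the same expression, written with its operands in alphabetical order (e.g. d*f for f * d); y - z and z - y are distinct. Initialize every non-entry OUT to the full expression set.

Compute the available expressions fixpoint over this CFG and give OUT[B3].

Per-block solution:
  B0:  IN={}  OUT={}
  B1:  IN={}  OUT={}
  B2:  IN={}  OUT={a*b}
  B3:  IN={a*b}  OUT={a+b}
  B4:  IN={a+b}  OUT={a+b, a-c}
  B5:  IN={a+b, a-c}  OUT={a-c}
  B6:  IN={}  OUT={}
  B7:  IN={}  OUT={a+c}

Merge at B3: IN[B3] = OUT[B2] = {a*b}
Applying B3's transfer function to that IN value gives OUT[B3] (row B3 above).

Answer: {a+b}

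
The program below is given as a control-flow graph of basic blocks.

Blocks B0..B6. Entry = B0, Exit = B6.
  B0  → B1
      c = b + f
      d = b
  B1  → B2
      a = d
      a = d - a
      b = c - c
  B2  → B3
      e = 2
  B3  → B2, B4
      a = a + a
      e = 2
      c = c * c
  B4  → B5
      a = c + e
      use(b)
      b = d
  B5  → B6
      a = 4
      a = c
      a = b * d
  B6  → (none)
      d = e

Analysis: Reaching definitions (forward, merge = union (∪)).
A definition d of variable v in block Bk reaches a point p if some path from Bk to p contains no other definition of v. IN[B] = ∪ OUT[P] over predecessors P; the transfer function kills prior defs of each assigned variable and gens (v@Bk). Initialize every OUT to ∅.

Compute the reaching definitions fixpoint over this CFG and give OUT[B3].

Fixpoint table:
  B0:  IN={}  OUT={c@B0, d@B0}
  B1:  IN={c@B0, d@B0}  OUT={a@B1, b@B1, c@B0, d@B0}
  B2:  IN={a@B1, a@B3, b@B1, c@B0, c@B3, d@B0, e@B3}  OUT={a@B1, a@B3, b@B1, c@B0, c@B3, d@B0, e@B2}
  B3:  IN={a@B1, a@B3, b@B1, c@B0, c@B3, d@B0, e@B2}  OUT={a@B3, b@B1, c@B3, d@B0, e@B3}
  B4:  IN={a@B3, b@B1, c@B3, d@B0, e@B3}  OUT={a@B4, b@B4, c@B3, d@B0, e@B3}
  B5:  IN={a@B4, b@B4, c@B3, d@B0, e@B3}  OUT={a@B5, b@B4, c@B3, d@B0, e@B3}
  B6:  IN={a@B5, b@B4, c@B3, d@B0, e@B3}  OUT={a@B5, b@B4, c@B3, d@B6, e@B3}

Merge at B3: IN[B3] = OUT[B2] = {a@B1, a@B3, b@B1, c@B0, c@B3, d@B0, e@B2}
Applying B3's transfer function to that IN value gives OUT[B3] (row B3 above).

Answer: {a@B3, b@B1, c@B3, d@B0, e@B3}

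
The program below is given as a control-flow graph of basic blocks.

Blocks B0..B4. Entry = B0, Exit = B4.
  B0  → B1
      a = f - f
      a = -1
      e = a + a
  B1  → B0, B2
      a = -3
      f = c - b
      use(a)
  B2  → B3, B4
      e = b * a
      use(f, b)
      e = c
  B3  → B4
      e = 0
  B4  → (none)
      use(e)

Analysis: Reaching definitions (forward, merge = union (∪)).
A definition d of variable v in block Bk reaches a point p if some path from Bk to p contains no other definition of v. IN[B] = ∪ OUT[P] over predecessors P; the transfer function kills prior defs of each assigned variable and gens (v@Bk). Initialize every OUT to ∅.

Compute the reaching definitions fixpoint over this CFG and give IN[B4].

Converged values:
  B0: | IN={a@B1, e@B0, f@B1} | OUT={a@B0, e@B0, f@B1}
  B1: | IN={a@B0, e@B0, f@B1} | OUT={a@B1, e@B0, f@B1}
  B2: | IN={a@B1, e@B0, f@B1} | OUT={a@B1, e@B2, f@B1}
  B3: | IN={a@B1, e@B2, f@B1} | OUT={a@B1, e@B3, f@B1}
  B4: | IN={a@B1, e@B2, e@B3, f@B1} | OUT={a@B1, e@B2, e@B3, f@B1}

Merge at B4: IN[B4] = OUT[B2] ⊔ OUT[B3] = {a@B1, e@B2, e@B3, f@B1}

Answer: {a@B1, e@B2, e@B3, f@B1}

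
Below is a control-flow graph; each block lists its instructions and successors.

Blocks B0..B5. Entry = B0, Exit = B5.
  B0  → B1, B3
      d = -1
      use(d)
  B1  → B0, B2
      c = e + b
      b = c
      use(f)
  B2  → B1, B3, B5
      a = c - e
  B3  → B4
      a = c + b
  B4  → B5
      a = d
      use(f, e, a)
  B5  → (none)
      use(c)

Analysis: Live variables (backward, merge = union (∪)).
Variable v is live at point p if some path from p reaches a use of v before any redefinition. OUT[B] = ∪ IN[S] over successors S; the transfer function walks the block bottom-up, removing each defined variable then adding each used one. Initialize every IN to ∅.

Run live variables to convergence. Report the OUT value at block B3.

Converged values:
  B0:   IN={b, c, e, f}   OUT={b, c, d, e, f}
  B1:   IN={b, d, e, f}   OUT={b, c, d, e, f}
  B2:   IN={b, c, d, e, f}   OUT={b, c, d, e, f}
  B3:   IN={b, c, d, e, f}   OUT={c, d, e, f}
  B4:   IN={c, d, e, f}   OUT={c}
  B5:   IN={c}   OUT={}

Merge at B3: OUT[B3] = IN[B4] = {c, d, e, f}

Answer: {c, d, e, f}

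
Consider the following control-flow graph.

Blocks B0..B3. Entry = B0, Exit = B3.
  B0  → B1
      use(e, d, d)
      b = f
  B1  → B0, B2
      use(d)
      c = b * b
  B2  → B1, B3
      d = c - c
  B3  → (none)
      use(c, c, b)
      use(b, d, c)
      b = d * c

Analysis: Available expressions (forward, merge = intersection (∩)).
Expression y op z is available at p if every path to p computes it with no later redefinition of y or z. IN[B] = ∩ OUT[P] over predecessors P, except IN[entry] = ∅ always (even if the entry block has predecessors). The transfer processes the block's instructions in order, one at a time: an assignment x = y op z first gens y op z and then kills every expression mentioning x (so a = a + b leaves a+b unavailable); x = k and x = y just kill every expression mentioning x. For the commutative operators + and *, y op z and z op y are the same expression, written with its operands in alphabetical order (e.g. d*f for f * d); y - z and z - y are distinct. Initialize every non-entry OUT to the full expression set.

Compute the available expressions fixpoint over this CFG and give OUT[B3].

Answer: {c*d, c-c}

Derivation:
Converged values:
  B0:  IN={}  OUT={}
  B1:  IN={}  OUT={b*b}
  B2:  IN={b*b}  OUT={b*b, c-c}
  B3:  IN={b*b, c-c}  OUT={c*d, c-c}

Merge at B3: IN[B3] = OUT[B2] = {b*b, c-c}
Applying B3's transfer function to that IN value gives OUT[B3] (row B3 above).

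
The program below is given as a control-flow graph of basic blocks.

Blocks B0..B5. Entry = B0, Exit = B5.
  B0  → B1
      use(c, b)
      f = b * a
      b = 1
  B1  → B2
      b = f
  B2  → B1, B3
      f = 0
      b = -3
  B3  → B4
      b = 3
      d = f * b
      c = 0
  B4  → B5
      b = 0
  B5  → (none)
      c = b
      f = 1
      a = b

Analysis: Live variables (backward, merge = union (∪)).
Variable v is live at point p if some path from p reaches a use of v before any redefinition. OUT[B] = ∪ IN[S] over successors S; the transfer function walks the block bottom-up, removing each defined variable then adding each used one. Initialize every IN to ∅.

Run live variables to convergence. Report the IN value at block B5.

Answer: {b}

Derivation:
Per-block solution:
  B0:  IN={a, b, c}  OUT={f}
  B1:  IN={f}  OUT={}
  B2:  IN={}  OUT={f}
  B3:  IN={f}  OUT={}
  B4:  IN={}  OUT={b}
  B5:  IN={b}  OUT={}

B5 is the boundary node: OUT[B5] = {}
Applying B5's transfer function to that OUT value gives IN[B5] (row B5 above).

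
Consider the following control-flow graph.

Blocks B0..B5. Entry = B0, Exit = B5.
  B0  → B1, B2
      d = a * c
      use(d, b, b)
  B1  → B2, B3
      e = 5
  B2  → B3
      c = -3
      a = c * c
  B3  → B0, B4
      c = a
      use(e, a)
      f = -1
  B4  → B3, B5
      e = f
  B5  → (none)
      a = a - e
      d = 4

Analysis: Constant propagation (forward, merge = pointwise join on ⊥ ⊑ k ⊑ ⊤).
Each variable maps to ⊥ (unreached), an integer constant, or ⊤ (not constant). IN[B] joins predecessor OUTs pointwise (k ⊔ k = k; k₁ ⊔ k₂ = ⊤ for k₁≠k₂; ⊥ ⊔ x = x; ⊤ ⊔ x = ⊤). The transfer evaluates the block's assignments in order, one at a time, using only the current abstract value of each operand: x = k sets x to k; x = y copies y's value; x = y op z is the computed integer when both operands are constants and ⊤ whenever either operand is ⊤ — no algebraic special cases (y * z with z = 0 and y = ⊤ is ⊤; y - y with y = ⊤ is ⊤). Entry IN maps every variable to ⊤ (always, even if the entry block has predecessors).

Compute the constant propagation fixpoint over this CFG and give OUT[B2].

Per-block solution:
  B0: | IN=(all ⊤) | OUT=(all ⊤)
  B1: | IN=(all ⊤) | OUT={e:5; rest ⊤}
  B2: | IN=(all ⊤) | OUT={a:9, c:-3; rest ⊤}
  B3: | IN=(all ⊤) | OUT={f:-1; rest ⊤}
  B4: | IN={f:-1; rest ⊤} | OUT={e:-1, f:-1; rest ⊤}
  B5: | IN={e:-1, f:-1; rest ⊤} | OUT={d:4, e:-1, f:-1; rest ⊤}

Merge at B2: IN[B2] = OUT[B0] ⊔ OUT[B1] = {a: ⊤, b: ⊤, c: ⊤, d: ⊤, e: ⊤, f: ⊤}
Applying B2's transfer function to that IN value gives OUT[B2] (row B2 above).

Answer: {a: 9, b: ⊤, c: -3, d: ⊤, e: ⊤, f: ⊤}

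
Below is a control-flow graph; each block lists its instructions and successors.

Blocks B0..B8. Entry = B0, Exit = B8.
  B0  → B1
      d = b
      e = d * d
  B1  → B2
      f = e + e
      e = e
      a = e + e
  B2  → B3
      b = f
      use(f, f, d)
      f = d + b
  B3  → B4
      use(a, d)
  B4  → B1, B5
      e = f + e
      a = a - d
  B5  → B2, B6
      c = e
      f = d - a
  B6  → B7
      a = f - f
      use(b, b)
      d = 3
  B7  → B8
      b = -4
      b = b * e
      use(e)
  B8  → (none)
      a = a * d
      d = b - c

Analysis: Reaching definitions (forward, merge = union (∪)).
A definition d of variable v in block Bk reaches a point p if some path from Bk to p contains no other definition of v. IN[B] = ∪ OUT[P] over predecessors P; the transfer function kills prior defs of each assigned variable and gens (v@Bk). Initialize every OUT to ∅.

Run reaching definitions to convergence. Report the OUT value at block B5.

Answer: {a@B4, b@B2, c@B5, d@B0, e@B4, f@B5}

Derivation:
Per-block solution:
  B0: | IN={} | OUT={d@B0, e@B0}
  B1: | IN={a@B4, b@B2, c@B5, d@B0, e@B0, e@B4, f@B2} | OUT={a@B1, b@B2, c@B5, d@B0, e@B1, f@B1}
  B2: | IN={a@B1, a@B4, b@B2, c@B5, d@B0, e@B1, e@B4, f@B1, f@B5} | OUT={a@B1, a@B4, b@B2, c@B5, d@B0, e@B1, e@B4, f@B2}
  B3: | IN={a@B1, a@B4, b@B2, c@B5, d@B0, e@B1, e@B4, f@B2} | OUT={a@B1, a@B4, b@B2, c@B5, d@B0, e@B1, e@B4, f@B2}
  B4: | IN={a@B1, a@B4, b@B2, c@B5, d@B0, e@B1, e@B4, f@B2} | OUT={a@B4, b@B2, c@B5, d@B0, e@B4, f@B2}
  B5: | IN={a@B4, b@B2, c@B5, d@B0, e@B4, f@B2} | OUT={a@B4, b@B2, c@B5, d@B0, e@B4, f@B5}
  B6: | IN={a@B4, b@B2, c@B5, d@B0, e@B4, f@B5} | OUT={a@B6, b@B2, c@B5, d@B6, e@B4, f@B5}
  B7: | IN={a@B6, b@B2, c@B5, d@B6, e@B4, f@B5} | OUT={a@B6, b@B7, c@B5, d@B6, e@B4, f@B5}
  B8: | IN={a@B6, b@B7, c@B5, d@B6, e@B4, f@B5} | OUT={a@B8, b@B7, c@B5, d@B8, e@B4, f@B5}

Merge at B5: IN[B5] = OUT[B4] = {a@B4, b@B2, c@B5, d@B0, e@B4, f@B2}
Applying B5's transfer function to that IN value gives OUT[B5] (row B5 above).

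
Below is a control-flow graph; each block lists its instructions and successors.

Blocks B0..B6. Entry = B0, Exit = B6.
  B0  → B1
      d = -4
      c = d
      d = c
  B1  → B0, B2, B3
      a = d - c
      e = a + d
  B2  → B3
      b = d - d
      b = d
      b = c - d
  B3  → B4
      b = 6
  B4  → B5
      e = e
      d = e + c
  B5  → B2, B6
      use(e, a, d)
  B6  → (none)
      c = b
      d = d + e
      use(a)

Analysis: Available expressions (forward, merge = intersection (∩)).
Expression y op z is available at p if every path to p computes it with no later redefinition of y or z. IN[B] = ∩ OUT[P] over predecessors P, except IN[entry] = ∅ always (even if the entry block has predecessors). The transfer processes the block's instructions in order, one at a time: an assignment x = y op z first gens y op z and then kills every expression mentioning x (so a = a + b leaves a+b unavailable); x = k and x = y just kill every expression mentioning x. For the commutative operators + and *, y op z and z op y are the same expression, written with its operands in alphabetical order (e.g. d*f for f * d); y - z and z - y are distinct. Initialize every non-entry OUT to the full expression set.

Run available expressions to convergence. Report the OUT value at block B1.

Per-block solution:
  B0: | IN={} | OUT={}
  B1: | IN={} | OUT={a+d, d-c}
  B2: | IN={} | OUT={c-d, d-d}
  B3: | IN={} | OUT={}
  B4: | IN={} | OUT={c+e}
  B5: | IN={c+e} | OUT={c+e}
  B6: | IN={c+e} | OUT={}

Merge at B1: IN[B1] = OUT[B0] = {}
Applying B1's transfer function to that IN value gives OUT[B1] (row B1 above).

Answer: {a+d, d-c}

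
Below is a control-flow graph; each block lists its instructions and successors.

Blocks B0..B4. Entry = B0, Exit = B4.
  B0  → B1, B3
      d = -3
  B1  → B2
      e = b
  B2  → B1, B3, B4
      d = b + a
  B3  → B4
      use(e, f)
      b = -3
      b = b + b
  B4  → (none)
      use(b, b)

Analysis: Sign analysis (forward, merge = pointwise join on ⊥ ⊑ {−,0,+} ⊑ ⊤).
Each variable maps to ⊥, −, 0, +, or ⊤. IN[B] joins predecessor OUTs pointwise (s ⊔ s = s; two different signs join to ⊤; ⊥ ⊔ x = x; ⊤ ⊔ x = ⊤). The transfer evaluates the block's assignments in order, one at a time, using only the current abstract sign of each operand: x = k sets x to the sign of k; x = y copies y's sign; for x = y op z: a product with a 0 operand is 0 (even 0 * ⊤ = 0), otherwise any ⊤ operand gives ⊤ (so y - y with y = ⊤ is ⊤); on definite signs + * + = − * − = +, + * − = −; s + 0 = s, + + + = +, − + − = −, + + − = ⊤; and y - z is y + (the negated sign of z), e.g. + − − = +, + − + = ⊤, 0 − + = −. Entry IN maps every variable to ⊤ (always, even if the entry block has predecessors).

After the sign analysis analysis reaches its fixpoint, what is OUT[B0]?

Answer: {a: ⊤, b: ⊤, c: ⊤, d: -, e: ⊤, f: ⊤}

Derivation:
Converged values:
  B0:   IN=(all ⊤)   OUT={d:-; rest ⊤}
  B1:   IN=(all ⊤)   OUT=(all ⊤)
  B2:   IN=(all ⊤)   OUT=(all ⊤)
  B3:   IN=(all ⊤)   OUT={b:-; rest ⊤}
  B4:   IN=(all ⊤)   OUT=(all ⊤)

B0 is the boundary node: IN[B0] = {a: ⊤, b: ⊤, c: ⊤, d: ⊤, e: ⊤, f: ⊤}
Applying B0's transfer function to that IN value gives OUT[B0] (row B0 above).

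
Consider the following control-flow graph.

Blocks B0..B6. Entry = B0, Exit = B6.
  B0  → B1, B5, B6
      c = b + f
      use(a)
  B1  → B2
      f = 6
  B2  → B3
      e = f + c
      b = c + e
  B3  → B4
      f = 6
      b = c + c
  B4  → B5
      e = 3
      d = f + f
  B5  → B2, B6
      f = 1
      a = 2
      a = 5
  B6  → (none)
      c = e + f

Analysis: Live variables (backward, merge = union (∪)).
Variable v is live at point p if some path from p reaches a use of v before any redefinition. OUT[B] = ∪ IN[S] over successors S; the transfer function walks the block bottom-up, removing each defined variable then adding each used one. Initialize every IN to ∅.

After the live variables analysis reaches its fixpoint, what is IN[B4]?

Answer: {c, f}

Trace:
Per-block solution:
  B0: | IN={a, b, e, f} | OUT={c, e, f}
  B1: | IN={c} | OUT={c, f}
  B2: | IN={c, f} | OUT={c}
  B3: | IN={c} | OUT={c, f}
  B4: | IN={c, f} | OUT={c, e}
  B5: | IN={c, e} | OUT={c, e, f}
  B6: | IN={e, f} | OUT={}

Merge at B4: OUT[B4] = IN[B5] = {c, e}
Applying B4's transfer function to that OUT value gives IN[B4] (row B4 above).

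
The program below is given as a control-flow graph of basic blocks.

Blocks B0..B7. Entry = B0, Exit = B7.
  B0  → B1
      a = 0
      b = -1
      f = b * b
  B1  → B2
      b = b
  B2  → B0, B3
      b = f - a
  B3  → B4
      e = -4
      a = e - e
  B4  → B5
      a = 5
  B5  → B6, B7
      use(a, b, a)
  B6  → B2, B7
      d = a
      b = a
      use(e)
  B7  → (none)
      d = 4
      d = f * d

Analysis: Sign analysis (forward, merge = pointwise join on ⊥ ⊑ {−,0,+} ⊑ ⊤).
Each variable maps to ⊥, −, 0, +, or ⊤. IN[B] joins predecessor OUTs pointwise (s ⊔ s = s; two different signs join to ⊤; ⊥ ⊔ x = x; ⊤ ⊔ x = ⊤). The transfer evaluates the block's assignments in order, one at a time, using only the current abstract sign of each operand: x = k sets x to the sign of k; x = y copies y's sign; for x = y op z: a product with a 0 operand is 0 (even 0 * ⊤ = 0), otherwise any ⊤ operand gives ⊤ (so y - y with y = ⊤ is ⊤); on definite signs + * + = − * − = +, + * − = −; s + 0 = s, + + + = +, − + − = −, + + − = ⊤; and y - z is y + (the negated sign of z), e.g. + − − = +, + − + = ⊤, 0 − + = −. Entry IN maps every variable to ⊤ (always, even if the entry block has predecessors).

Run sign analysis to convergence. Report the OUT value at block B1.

Answer: {a: 0, b: -, c: ⊤, d: ⊤, e: ⊤, f: +}

Derivation:
Fixpoint table:
  B0:   IN=(all ⊤)   OUT={a:0, b:-, f:+; rest ⊤}
  B1:   IN={a:0, b:-, f:+; rest ⊤}   OUT={a:0, b:-, f:+; rest ⊤}
  B2:   IN={f:+; rest ⊤}   OUT={f:+; rest ⊤}
  B3:   IN={f:+; rest ⊤}   OUT={e:-, f:+; rest ⊤}
  B4:   IN={e:-, f:+; rest ⊤}   OUT={a:+, e:-, f:+; rest ⊤}
  B5:   IN={a:+, e:-, f:+; rest ⊤}   OUT={a:+, e:-, f:+; rest ⊤}
  B6:   IN={a:+, e:-, f:+; rest ⊤}   OUT={a:+, b:+, d:+, e:-, f:+; rest ⊤}
  B7:   IN={a:+, e:-, f:+; rest ⊤}   OUT={a:+, d:+, e:-, f:+; rest ⊤}

Merge at B1: IN[B1] = OUT[B0] = {a: 0, b: -, c: ⊤, d: ⊤, e: ⊤, f: +}
Applying B1's transfer function to that IN value gives OUT[B1] (row B1 above).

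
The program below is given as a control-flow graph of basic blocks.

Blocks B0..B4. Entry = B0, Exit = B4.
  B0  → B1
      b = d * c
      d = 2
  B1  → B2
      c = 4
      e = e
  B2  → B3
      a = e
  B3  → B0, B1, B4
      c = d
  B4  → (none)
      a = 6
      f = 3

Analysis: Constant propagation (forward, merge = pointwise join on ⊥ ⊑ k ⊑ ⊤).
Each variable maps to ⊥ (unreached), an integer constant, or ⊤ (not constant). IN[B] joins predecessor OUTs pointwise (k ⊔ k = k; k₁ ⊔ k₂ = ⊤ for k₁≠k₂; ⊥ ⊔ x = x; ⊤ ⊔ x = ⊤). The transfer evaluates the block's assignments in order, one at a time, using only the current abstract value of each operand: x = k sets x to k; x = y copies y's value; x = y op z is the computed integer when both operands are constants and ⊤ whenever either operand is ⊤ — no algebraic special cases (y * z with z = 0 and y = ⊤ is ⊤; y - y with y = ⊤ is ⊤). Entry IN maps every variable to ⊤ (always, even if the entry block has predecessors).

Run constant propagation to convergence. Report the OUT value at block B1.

Converged values:
  B0:  IN=(all ⊤)  OUT={d:2; rest ⊤}
  B1:  IN={d:2; rest ⊤}  OUT={c:4, d:2; rest ⊤}
  B2:  IN={c:4, d:2; rest ⊤}  OUT={c:4, d:2; rest ⊤}
  B3:  IN={c:4, d:2; rest ⊤}  OUT={c:2, d:2; rest ⊤}
  B4:  IN={c:2, d:2; rest ⊤}  OUT={a:6, c:2, d:2, f:3; rest ⊤}

Merge at B1: IN[B1] = OUT[B0] ⊔ OUT[B3] = {a: ⊤, b: ⊤, c: ⊤, d: 2, e: ⊤, f: ⊤}
Applying B1's transfer function to that IN value gives OUT[B1] (row B1 above).

Answer: {a: ⊤, b: ⊤, c: 4, d: 2, e: ⊤, f: ⊤}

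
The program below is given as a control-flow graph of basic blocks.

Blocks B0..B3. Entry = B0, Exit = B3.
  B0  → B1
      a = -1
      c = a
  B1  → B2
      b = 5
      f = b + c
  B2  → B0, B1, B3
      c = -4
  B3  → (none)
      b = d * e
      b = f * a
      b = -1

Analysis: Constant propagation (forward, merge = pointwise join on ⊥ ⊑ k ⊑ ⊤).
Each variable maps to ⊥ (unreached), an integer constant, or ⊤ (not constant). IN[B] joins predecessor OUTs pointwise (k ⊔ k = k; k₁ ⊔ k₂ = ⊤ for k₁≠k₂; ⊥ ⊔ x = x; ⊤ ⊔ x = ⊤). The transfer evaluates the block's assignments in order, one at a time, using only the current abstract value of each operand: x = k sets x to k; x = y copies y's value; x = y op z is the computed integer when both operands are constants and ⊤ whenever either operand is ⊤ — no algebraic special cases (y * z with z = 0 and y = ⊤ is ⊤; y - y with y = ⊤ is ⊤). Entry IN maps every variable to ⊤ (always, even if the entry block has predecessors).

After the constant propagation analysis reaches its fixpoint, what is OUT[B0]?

Answer: {a: -1, b: ⊤, c: -1, d: ⊤, e: ⊤, f: ⊤}

Trace:
Fixpoint table:
  B0:   IN=(all ⊤)   OUT={a:-1, c:-1; rest ⊤}
  B1:   IN={a:-1; rest ⊤}   OUT={a:-1, b:5; rest ⊤}
  B2:   IN={a:-1, b:5; rest ⊤}   OUT={a:-1, b:5, c:-4; rest ⊤}
  B3:   IN={a:-1, b:5, c:-4; rest ⊤}   OUT={a:-1, b:-1, c:-4; rest ⊤}

Merge at B0 (entry node, so the boundary value (all ⊤) is joined with the incoming edge(s)): IN[B0] = (all ⊤) ⊔ OUT[B2] = {a: ⊤, b: ⊤, c: ⊤, d: ⊤, e: ⊤, f: ⊤}
Applying B0's transfer function to that IN value gives OUT[B0] (row B0 above).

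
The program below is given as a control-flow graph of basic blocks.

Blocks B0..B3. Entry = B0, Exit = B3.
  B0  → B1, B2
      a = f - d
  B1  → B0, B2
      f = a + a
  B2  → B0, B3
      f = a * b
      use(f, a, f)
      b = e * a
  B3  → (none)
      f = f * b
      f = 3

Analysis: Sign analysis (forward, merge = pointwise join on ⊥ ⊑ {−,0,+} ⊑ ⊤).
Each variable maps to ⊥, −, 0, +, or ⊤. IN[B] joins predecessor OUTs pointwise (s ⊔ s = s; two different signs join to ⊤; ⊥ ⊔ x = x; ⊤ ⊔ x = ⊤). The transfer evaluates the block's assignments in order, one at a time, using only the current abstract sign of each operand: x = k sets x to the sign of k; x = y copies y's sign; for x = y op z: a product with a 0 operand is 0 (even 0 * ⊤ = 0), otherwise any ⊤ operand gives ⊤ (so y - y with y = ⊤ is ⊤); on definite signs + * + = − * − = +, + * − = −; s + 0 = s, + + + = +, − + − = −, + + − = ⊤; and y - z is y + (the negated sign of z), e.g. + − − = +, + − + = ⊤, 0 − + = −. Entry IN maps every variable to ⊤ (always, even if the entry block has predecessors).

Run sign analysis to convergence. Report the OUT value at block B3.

Answer: {a: ⊤, b: ⊤, c: ⊤, d: ⊤, e: ⊤, f: +}

Trace:
Fixpoint table:
  B0: | IN=(all ⊤) | OUT=(all ⊤)
  B1: | IN=(all ⊤) | OUT=(all ⊤)
  B2: | IN=(all ⊤) | OUT=(all ⊤)
  B3: | IN=(all ⊤) | OUT={f:+; rest ⊤}

Merge at B3: IN[B3] = OUT[B2] = {a: ⊤, b: ⊤, c: ⊤, d: ⊤, e: ⊤, f: ⊤}
Applying B3's transfer function to that IN value gives OUT[B3] (row B3 above).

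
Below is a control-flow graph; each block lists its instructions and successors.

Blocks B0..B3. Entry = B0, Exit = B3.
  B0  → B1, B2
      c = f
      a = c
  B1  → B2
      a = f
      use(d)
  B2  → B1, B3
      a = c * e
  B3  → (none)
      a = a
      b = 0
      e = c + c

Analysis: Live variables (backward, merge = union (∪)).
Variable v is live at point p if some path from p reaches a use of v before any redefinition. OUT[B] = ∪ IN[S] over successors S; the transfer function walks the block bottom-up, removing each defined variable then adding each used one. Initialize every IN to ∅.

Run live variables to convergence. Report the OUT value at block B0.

Fixpoint table:
  B0: | IN={d, e, f} | OUT={c, d, e, f}
  B1: | IN={c, d, e, f} | OUT={c, d, e, f}
  B2: | IN={c, d, e, f} | OUT={a, c, d, e, f}
  B3: | IN={a, c} | OUT={}

Merge at B0: OUT[B0] = IN[B1] ⊔ IN[B2] = {c, d, e, f}

Answer: {c, d, e, f}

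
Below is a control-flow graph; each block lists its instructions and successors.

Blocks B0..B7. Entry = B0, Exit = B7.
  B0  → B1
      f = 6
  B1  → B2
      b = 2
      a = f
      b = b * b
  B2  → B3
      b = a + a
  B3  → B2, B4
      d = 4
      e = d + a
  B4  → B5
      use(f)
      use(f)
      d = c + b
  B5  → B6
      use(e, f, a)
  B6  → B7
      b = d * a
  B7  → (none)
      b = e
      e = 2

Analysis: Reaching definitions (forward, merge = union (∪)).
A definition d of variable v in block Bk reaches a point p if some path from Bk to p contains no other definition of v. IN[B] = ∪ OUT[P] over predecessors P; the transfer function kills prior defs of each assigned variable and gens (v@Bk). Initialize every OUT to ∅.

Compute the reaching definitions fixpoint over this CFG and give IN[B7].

Answer: {a@B1, b@B6, d@B4, e@B3, f@B0}

Trace:
Per-block solution:
  B0:  IN={}  OUT={f@B0}
  B1:  IN={f@B0}  OUT={a@B1, b@B1, f@B0}
  B2:  IN={a@B1, b@B1, b@B2, d@B3, e@B3, f@B0}  OUT={a@B1, b@B2, d@B3, e@B3, f@B0}
  B3:  IN={a@B1, b@B2, d@B3, e@B3, f@B0}  OUT={a@B1, b@B2, d@B3, e@B3, f@B0}
  B4:  IN={a@B1, b@B2, d@B3, e@B3, f@B0}  OUT={a@B1, b@B2, d@B4, e@B3, f@B0}
  B5:  IN={a@B1, b@B2, d@B4, e@B3, f@B0}  OUT={a@B1, b@B2, d@B4, e@B3, f@B0}
  B6:  IN={a@B1, b@B2, d@B4, e@B3, f@B0}  OUT={a@B1, b@B6, d@B4, e@B3, f@B0}
  B7:  IN={a@B1, b@B6, d@B4, e@B3, f@B0}  OUT={a@B1, b@B7, d@B4, e@B7, f@B0}

Merge at B7: IN[B7] = OUT[B6] = {a@B1, b@B6, d@B4, e@B3, f@B0}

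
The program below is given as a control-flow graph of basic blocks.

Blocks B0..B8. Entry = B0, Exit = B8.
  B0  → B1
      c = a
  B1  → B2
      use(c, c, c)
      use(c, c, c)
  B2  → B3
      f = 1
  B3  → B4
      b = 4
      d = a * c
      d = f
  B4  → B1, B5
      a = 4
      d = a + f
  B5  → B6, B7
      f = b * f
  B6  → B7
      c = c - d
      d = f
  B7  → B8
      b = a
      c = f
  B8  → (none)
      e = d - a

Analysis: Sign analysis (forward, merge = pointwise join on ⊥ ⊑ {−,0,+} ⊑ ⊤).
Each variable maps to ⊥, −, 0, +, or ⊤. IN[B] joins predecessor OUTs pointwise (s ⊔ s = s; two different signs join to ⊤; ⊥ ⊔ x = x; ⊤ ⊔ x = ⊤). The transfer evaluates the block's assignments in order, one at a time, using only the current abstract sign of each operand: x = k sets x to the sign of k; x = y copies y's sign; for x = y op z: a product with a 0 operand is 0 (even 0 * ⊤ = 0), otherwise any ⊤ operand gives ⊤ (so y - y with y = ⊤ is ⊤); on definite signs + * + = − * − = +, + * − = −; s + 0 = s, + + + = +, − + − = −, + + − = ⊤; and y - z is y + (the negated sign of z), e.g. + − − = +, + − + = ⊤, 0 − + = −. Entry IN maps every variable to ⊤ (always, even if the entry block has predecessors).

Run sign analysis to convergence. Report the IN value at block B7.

Per-block solution:
  B0: | IN=(all ⊤) | OUT=(all ⊤)
  B1: | IN=(all ⊤) | OUT=(all ⊤)
  B2: | IN=(all ⊤) | OUT={f:+; rest ⊤}
  B3: | IN={f:+; rest ⊤} | OUT={b:+, d:+, f:+; rest ⊤}
  B4: | IN={b:+, d:+, f:+; rest ⊤} | OUT={a:+, b:+, d:+, f:+; rest ⊤}
  B5: | IN={a:+, b:+, d:+, f:+; rest ⊤} | OUT={a:+, b:+, d:+, f:+; rest ⊤}
  B6: | IN={a:+, b:+, d:+, f:+; rest ⊤} | OUT={a:+, b:+, d:+, f:+; rest ⊤}
  B7: | IN={a:+, b:+, d:+, f:+; rest ⊤} | OUT={a:+, b:+, c:+, d:+, f:+; rest ⊤}
  B8: | IN={a:+, b:+, c:+, d:+, f:+; rest ⊤} | OUT={a:+, b:+, c:+, d:+, f:+; rest ⊤}

Merge at B7: IN[B7] = OUT[B5] ⊔ OUT[B6] = {a: +, b: +, c: ⊤, d: +, e: ⊤, f: +}

Answer: {a: +, b: +, c: ⊤, d: +, e: ⊤, f: +}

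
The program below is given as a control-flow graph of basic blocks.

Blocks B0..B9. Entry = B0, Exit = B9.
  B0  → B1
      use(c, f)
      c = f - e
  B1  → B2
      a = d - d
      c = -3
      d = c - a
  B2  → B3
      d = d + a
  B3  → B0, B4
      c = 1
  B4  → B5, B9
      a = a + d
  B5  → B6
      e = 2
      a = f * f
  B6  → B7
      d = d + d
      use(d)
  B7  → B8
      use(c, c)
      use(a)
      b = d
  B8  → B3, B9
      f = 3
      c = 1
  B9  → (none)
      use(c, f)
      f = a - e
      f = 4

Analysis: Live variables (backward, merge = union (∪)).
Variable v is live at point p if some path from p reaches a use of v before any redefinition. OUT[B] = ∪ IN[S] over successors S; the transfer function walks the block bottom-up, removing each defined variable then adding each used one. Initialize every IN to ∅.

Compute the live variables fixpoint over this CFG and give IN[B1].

Per-block solution:
  B0: | IN={c, d, e, f} | OUT={d, e, f}
  B1: | IN={d, e, f} | OUT={a, d, e, f}
  B2: | IN={a, d, e, f} | OUT={a, d, e, f}
  B3: | IN={a, d, e, f} | OUT={a, c, d, e, f}
  B4: | IN={a, c, d, e, f} | OUT={a, c, d, e, f}
  B5: | IN={c, d, f} | OUT={a, c, d, e}
  B6: | IN={a, c, d, e} | OUT={a, c, d, e}
  B7: | IN={a, c, d, e} | OUT={a, d, e}
  B8: | IN={a, d, e} | OUT={a, c, d, e, f}
  B9: | IN={a, c, e, f} | OUT={}

Merge at B1: OUT[B1] = IN[B2] = {a, d, e, f}
Applying B1's transfer function to that OUT value gives IN[B1] (row B1 above).

Answer: {d, e, f}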